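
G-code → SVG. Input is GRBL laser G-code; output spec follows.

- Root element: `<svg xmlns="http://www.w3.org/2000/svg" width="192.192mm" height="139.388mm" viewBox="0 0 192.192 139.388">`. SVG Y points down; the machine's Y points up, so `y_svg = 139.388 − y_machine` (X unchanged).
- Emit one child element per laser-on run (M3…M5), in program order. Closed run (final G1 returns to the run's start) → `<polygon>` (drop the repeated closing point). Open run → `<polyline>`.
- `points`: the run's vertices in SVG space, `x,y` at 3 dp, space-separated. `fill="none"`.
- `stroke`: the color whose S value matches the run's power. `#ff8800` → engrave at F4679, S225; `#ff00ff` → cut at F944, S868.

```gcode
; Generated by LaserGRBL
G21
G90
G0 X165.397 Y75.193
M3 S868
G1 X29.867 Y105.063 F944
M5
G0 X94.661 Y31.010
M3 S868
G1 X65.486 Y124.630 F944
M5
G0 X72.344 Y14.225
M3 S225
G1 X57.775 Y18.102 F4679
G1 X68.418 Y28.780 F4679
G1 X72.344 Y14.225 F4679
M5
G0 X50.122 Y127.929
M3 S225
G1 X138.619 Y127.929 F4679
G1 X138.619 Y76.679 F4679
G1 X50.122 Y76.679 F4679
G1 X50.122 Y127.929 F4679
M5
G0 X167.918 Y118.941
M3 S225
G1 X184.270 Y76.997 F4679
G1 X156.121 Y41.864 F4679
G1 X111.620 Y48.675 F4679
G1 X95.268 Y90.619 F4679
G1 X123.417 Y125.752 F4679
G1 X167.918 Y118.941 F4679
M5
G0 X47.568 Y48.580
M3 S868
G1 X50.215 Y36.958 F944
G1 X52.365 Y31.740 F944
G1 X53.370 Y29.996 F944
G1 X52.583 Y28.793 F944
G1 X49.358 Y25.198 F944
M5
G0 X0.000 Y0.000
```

y_svg = 139.388 − y_m.

[1] S868→`#ff00ff` (cut); open run; points: 165.397,64.195 29.867,34.325

[2] S868→`#ff00ff` (cut); open run; points: 94.661,108.378 65.486,14.758

[3] S225→`#ff8800` (engrave); closed run; points: 72.344,125.163 57.775,121.286 68.418,110.608

[4] S225→`#ff8800` (engrave); closed run; points: 50.122,11.459 138.619,11.459 138.619,62.709 50.122,62.709

[5] S225→`#ff8800` (engrave); closed run; points: 167.918,20.447 184.270,62.391 156.121,97.524 111.620,90.713 95.268,48.769 123.417,13.636

[6] S868→`#ff00ff` (cut); open run; points: 47.568,90.808 50.215,102.430 52.365,107.648 53.370,109.392 52.583,110.595 49.358,114.190

<svg xmlns="http://www.w3.org/2000/svg" width="192.192mm" height="139.388mm" viewBox="0 0 192.192 139.388">
  <polyline points="165.397,64.195 29.867,34.325" fill="none" stroke="#ff00ff"/>
  <polyline points="94.661,108.378 65.486,14.758" fill="none" stroke="#ff00ff"/>
  <polygon points="72.344,125.163 57.775,121.286 68.418,110.608" fill="none" stroke="#ff8800"/>
  <polygon points="50.122,11.459 138.619,11.459 138.619,62.709 50.122,62.709" fill="none" stroke="#ff8800"/>
  <polygon points="167.918,20.447 184.270,62.391 156.121,97.524 111.620,90.713 95.268,48.769 123.417,13.636" fill="none" stroke="#ff8800"/>
  <polyline points="47.568,90.808 50.215,102.430 52.365,107.648 53.370,109.392 52.583,110.595 49.358,114.190" fill="none" stroke="#ff00ff"/>
</svg>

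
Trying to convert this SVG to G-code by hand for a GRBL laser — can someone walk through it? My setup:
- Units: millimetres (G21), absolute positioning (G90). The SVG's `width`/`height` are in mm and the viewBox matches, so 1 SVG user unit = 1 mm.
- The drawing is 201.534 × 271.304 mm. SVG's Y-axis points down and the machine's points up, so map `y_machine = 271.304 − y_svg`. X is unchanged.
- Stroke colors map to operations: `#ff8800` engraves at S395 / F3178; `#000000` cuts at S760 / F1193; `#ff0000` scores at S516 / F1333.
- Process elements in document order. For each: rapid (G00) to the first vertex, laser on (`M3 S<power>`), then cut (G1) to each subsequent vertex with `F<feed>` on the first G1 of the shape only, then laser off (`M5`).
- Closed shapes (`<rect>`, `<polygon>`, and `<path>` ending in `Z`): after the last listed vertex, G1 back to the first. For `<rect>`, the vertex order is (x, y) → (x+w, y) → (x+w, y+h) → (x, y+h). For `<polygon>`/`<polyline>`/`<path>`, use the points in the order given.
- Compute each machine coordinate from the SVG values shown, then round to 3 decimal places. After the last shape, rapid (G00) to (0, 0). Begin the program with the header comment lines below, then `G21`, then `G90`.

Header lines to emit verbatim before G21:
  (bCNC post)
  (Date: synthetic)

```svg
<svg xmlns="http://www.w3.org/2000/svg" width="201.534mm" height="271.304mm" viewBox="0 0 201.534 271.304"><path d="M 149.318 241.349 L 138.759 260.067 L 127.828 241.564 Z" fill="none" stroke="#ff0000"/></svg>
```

(bCNC post)
(Date: synthetic)
G21
G90
G00 X149.318 Y29.955
M3 S516
G1 X138.759 Y11.237 F1333
G1 X127.828 Y29.740
G1 X149.318 Y29.955
M5
G00 X0.000 Y0.000

viewBox `0 0 201.534 271.304` with mm width/height → 1 unit = 1 mm. Flip: y_m = 271.304 − y_svg.

**Shape 1** — `<path>` regular polygon, stroke `#ff0000` → score (S516, F1333). Machine vertices: (149.318,29.955) → (138.759,11.237) → (127.828,29.740) → (149.318,29.955). Closed: final G1 returns to the first vertex.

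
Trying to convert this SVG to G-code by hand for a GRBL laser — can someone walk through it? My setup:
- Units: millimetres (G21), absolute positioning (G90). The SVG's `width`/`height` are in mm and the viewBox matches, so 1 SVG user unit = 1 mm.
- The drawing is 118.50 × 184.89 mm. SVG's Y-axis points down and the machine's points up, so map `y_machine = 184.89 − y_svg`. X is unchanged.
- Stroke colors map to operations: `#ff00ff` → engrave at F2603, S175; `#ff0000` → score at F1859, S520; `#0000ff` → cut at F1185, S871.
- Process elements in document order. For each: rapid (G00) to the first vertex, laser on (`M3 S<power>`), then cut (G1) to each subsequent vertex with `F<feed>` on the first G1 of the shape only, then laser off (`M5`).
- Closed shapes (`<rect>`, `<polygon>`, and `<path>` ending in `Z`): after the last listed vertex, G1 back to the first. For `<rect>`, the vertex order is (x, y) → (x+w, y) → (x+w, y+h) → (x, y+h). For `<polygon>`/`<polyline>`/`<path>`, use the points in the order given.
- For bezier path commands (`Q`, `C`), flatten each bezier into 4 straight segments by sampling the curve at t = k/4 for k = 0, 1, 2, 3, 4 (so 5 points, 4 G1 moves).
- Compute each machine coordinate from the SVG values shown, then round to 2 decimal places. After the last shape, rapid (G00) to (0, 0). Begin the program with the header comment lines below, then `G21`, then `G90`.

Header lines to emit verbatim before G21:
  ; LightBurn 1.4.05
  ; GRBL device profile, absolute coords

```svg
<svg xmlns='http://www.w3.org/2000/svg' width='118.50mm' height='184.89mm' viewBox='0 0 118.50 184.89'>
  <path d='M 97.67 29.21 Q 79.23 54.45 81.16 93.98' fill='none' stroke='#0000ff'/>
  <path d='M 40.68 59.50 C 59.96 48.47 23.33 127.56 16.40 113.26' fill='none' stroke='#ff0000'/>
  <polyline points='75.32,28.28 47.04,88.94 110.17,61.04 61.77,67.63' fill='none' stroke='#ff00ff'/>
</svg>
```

; LightBurn 1.4.05
; GRBL device profile, absolute coords
G21
G90
G00 X97.67 Y155.68
M3 S871
G1 X89.72 Y142.17 F1185
G1 X84.32 Y126.87
G1 X81.47 Y109.78
G1 X81.16 Y90.91
M5
G00 X40.68 Y125.39
M3 S520
G1 X45.99 Y119.63 F1859
G1 X38.37 Y97.28
G1 X25.83 Y75.55
G1 X16.40 Y71.63
M5
G00 X75.32 Y156.61
M3 S175
G1 X47.04 Y95.95 F2603
G1 X110.17 Y123.85
G1 X61.77 Y117.26
M5
G00 X0.00 Y0.00

Since the viewBox matches the mm dimensions, user units are millimetres directly. The only transform is the Y-flip y_m = 184.89 − y_svg.

Shape 1 is a quadratic bezier drawn with `<path>`. Its stroke #0000ff means cut at S871, F1185. After flipping Y the toolpath is (97.67,155.68) → (89.72,142.17) → (84.32,126.87) → (81.47,109.78) → (81.16,90.91).

Shape 2 is a cubic bezier drawn with `<path>`. Its stroke #ff0000 means score at S520, F1859. After flipping Y the toolpath is (40.68,125.39) → (45.99,119.63) → (38.37,97.28) → (25.83,75.55) → (16.40,71.63).

Shape 3 is a open polyline drawn with `<polyline>`. Its stroke #ff00ff means engrave at S175, F2603. After flipping Y the toolpath is (75.32,156.61) → (47.04,95.95) → (110.17,123.85) → (61.77,117.26).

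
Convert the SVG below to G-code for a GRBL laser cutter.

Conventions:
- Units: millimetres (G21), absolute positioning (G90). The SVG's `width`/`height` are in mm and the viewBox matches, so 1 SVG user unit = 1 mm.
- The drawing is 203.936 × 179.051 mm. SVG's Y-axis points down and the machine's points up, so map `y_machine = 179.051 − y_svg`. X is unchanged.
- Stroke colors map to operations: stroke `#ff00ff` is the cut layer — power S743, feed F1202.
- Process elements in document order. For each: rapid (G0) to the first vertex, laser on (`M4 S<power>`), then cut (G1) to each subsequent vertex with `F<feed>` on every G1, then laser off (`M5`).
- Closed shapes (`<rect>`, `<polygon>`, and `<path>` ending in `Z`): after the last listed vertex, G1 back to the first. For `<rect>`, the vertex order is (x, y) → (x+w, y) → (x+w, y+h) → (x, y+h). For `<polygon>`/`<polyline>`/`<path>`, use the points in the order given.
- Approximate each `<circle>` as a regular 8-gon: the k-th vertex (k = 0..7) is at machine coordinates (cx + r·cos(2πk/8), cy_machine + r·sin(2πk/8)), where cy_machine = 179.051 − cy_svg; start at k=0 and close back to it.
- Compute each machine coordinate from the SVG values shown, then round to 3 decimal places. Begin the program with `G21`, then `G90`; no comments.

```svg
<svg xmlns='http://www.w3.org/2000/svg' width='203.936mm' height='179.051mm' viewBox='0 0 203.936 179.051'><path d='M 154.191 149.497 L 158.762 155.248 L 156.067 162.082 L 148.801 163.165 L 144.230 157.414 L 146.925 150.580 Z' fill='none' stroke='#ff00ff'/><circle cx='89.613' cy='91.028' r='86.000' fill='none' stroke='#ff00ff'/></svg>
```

Since the viewBox matches the mm dimensions, user units are millimetres directly. The only transform is the Y-flip y_m = 179.051 − y_svg.

Shape 1 is a regular polygon drawn with `<path>`. Its stroke #ff00ff means cut at S743, F1202. After flipping Y the toolpath is (154.191,29.554) → (158.762,23.803) → (156.067,16.969) → (148.801,15.886) → (144.230,21.637) → (146.925,28.471) → (154.191,29.554), returning to the start.

Shape 2 is a circle drawn with `<circle>`. Its stroke #ff00ff means cut at S743, F1202. After flipping Y the toolpath is (175.613,88.023) → (150.424,148.834) → (89.613,174.023) → (28.802,148.834) → (3.613,88.023) → (28.802,27.212) → (89.613,2.023) → (150.424,27.212) → (175.613,88.023), returning to the start.

G21
G90
G0 X154.191 Y29.554
M4 S743
G1 X158.762 Y23.803 F1202
G1 X156.067 Y16.969 F1202
G1 X148.801 Y15.886 F1202
G1 X144.230 Y21.637 F1202
G1 X146.925 Y28.471 F1202
G1 X154.191 Y29.554 F1202
M5
G0 X175.613 Y88.023
M4 S743
G1 X150.424 Y148.834 F1202
G1 X89.613 Y174.023 F1202
G1 X28.802 Y148.834 F1202
G1 X3.613 Y88.023 F1202
G1 X28.802 Y27.212 F1202
G1 X89.613 Y2.023 F1202
G1 X150.424 Y27.212 F1202
G1 X175.613 Y88.023 F1202
M5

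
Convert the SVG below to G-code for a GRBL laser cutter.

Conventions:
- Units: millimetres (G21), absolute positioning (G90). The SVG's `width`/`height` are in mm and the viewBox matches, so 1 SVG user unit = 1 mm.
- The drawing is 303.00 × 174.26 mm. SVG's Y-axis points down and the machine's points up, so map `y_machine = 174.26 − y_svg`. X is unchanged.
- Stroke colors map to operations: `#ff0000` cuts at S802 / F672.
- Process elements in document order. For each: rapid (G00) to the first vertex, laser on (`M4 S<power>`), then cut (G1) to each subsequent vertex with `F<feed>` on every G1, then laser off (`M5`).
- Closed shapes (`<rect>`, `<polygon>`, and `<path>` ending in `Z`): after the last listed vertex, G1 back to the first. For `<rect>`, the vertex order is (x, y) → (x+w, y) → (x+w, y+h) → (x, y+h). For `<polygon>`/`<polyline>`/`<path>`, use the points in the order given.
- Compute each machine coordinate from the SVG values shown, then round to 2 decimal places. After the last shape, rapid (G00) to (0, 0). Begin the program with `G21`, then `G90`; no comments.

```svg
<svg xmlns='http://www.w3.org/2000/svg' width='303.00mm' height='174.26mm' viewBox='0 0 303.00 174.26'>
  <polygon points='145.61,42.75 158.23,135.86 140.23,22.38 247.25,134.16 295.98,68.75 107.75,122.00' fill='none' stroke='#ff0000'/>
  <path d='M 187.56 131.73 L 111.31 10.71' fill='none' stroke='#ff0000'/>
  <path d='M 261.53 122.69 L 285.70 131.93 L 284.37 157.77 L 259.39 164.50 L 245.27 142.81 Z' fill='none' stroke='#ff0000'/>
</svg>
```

G21
G90
G00 X145.61 Y131.51
M4 S802
G1 X158.23 Y38.40 F672
G1 X140.23 Y151.88 F672
G1 X247.25 Y40.10 F672
G1 X295.98 Y105.51 F672
G1 X107.75 Y52.26 F672
G1 X145.61 Y131.51 F672
M5
G00 X187.56 Y42.53
M4 S802
G1 X111.31 Y163.55 F672
M5
G00 X261.53 Y51.57
M4 S802
G1 X285.70 Y42.33 F672
G1 X284.37 Y16.49 F672
G1 X259.39 Y9.76 F672
G1 X245.27 Y31.45 F672
G1 X261.53 Y51.57 F672
M5
G00 X0.00 Y0.00

1 u = 1 mm; y_m = 174.26 − y.

[1] `<polygon>` closed polygon, #ff0000→cut S802 F672: (145.61,131.51) → (158.23,38.40) → (140.23,151.88) → (247.25,40.10) → (295.98,105.51) → (107.75,52.26) → (145.61,131.51) (closed)

[2] `<path>` line segment, #ff0000→cut S802 F672: (187.56,42.53) → (111.31,163.55)

[3] `<path>` regular polygon, #ff0000→cut S802 F672: (261.53,51.57) → (285.70,42.33) → (284.37,16.49) → (259.39,9.76) → (245.27,31.45) → (261.53,51.57) (closed)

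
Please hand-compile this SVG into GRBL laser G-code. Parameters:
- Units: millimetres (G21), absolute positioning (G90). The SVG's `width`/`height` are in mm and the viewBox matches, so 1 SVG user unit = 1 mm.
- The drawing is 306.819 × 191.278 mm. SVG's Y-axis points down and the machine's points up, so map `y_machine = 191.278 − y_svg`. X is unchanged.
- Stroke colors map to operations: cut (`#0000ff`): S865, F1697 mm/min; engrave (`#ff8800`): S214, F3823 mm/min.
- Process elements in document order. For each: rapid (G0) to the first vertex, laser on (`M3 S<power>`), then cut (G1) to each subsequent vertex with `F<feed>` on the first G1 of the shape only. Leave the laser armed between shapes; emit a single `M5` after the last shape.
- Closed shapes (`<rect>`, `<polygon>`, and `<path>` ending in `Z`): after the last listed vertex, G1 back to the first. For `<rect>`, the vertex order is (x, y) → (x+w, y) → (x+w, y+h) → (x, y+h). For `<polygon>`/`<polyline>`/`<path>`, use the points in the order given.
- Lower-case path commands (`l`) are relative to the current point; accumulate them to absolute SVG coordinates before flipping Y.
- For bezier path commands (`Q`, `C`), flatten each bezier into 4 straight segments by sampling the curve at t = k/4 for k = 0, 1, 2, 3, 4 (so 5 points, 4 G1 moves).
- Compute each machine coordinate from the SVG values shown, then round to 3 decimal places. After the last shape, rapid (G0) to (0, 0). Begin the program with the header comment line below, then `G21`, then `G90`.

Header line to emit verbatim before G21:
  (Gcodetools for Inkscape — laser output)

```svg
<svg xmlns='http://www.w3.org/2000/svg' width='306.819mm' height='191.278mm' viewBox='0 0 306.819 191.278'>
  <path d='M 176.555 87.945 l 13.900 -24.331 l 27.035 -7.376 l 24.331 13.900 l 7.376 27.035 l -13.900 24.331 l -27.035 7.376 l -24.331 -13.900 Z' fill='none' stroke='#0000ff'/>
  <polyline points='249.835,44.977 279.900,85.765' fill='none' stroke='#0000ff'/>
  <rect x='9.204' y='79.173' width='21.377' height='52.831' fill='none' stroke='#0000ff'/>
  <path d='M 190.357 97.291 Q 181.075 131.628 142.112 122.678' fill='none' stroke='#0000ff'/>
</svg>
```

(Gcodetools for Inkscape — laser output)
G21
G90
G0 X176.555 Y103.333
M3 S865
G1 X190.455 Y127.664 F1697
G1 X217.490 Y135.040
G1 X241.821 Y121.140
G1 X249.197 Y94.105
G1 X235.297 Y69.774
G1 X208.262 Y62.398
G1 X183.931 Y76.298
G1 X176.555 Y103.333
G0 X249.835 Y146.301
M3 S865
G1 X279.900 Y105.513 F1697
G0 X9.204 Y112.105
M3 S865
G1 X30.581 Y112.105 F1697
G1 X30.581 Y59.274
G1 X9.204 Y59.274
G1 X9.204 Y112.105
G0 X190.357 Y93.987
M3 S865
G1 X183.861 Y79.524 F1697
G1 X173.655 Y70.472
G1 X159.738 Y66.830
G1 X142.112 Y68.600
M5
G0 X0.000 Y0.000

1 u = 1 mm; y_m = 191.278 − y.

[1] `<path>` regular polygon, #0000ff→cut S865 F1697: (176.555,103.333) → (190.455,127.664) → (217.490,135.040) → (241.821,121.140) → (249.197,94.105) → (235.297,69.774) → (208.262,62.398) → (183.931,76.298) → (176.555,103.333) (closed)

[2] `<polyline>` line segment, #0000ff→cut S865 F1697: (249.835,146.301) → (279.900,105.513)

[3] `<rect>` rectangle, #0000ff→cut S865 F1697: (9.204,112.105) → (30.581,112.105) → (30.581,59.274) → (9.204,59.274) → (9.204,112.105) (closed)

[4] `<path>` quadratic bezier, #0000ff→cut S865 F1697: (190.357,93.987) → (183.861,79.524) → (173.655,70.472) → (159.738,66.830) → (142.112,68.600)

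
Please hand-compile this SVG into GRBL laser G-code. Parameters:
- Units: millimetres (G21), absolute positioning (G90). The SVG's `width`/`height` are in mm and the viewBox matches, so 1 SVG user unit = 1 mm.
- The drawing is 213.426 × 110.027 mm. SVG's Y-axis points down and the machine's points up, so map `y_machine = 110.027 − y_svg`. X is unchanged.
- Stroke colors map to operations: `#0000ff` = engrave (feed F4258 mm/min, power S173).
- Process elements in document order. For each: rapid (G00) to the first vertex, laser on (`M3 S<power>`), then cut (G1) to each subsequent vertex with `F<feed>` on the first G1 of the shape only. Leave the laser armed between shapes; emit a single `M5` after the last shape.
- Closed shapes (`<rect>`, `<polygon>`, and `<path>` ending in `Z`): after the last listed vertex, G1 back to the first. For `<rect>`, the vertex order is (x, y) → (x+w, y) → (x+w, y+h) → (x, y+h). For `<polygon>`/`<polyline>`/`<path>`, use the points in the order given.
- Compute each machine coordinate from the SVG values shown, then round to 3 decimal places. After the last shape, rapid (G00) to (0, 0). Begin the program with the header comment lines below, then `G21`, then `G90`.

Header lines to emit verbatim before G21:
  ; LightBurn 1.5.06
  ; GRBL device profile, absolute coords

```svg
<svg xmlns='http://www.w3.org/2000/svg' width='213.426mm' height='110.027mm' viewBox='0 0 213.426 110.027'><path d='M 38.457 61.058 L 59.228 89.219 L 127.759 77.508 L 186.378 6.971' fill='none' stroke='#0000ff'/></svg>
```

1 u = 1 mm; y_m = 110.027 − y.

[1] `<path>` open polyline, #0000ff→engrave S173 F4258: (38.457,48.969) → (59.228,20.808) → (127.759,32.519) → (186.378,103.056)

; LightBurn 1.5.06
; GRBL device profile, absolute coords
G21
G90
G00 X38.457 Y48.969
M3 S173
G1 X59.228 Y20.808 F4258
G1 X127.759 Y32.519
G1 X186.378 Y103.056
M5
G00 X0.000 Y0.000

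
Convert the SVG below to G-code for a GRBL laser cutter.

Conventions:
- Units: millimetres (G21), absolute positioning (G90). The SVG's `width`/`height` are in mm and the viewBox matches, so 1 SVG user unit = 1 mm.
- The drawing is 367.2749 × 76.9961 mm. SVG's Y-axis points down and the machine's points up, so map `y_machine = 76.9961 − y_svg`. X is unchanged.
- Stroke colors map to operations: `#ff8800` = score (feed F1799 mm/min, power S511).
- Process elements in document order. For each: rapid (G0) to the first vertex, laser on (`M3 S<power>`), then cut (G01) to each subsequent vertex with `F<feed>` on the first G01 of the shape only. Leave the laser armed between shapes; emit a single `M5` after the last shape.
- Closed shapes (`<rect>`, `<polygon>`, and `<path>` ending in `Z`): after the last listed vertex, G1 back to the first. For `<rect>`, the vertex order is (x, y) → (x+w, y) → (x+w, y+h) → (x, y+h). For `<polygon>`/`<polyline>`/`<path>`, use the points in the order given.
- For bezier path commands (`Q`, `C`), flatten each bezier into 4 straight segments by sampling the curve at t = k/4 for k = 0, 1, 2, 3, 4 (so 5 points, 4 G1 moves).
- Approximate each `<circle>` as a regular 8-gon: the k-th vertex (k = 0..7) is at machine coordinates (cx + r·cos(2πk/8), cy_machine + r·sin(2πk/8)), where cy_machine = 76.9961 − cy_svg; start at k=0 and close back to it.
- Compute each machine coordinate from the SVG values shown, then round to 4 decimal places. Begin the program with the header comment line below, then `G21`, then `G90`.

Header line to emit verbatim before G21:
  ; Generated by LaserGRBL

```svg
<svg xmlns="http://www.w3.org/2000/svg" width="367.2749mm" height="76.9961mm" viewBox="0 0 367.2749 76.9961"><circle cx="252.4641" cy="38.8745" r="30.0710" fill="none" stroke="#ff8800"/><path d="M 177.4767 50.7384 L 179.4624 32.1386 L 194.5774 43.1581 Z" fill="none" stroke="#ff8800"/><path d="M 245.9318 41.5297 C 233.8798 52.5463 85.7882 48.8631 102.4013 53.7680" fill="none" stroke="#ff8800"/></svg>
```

; Generated by LaserGRBL
G21
G90
G0 X282.5351 Y38.1216
M3 S511
G01 X273.7275 Y59.3850 F1799
G01 X252.4641 Y68.1926
G01 X231.2007 Y59.3850
G01 X222.3931 Y38.1216
G01 X231.2007 Y16.8582
G01 X252.4641 Y8.0506
G01 X273.7275 Y16.8582
G01 X282.5351 Y38.1216
G0 X177.4767 Y26.2577
M3 S511
G01 X179.4624 Y44.8575 F1799
G01 X194.5774 Y33.8380
G01 X177.4767 Y26.2577
G0 X245.9318 Y35.4664
M3 S511
G01 X216.0845 Y29.5963 F1799
G01 X163.4171 Y27.0554
G01 X116.1245 Y25.6604
G01 X102.4013 Y23.2281
M5

1 u = 1 mm; y_m = 76.9961 − y.

[1] `<circle>` circle, #ff8800→score S511 F1799: (282.5351,38.1216) → (273.7275,59.3850) → (252.4641,68.1926) → (231.2007,59.3850) → (222.3931,38.1216) → (231.2007,16.8582) → (252.4641,8.0506) → (273.7275,16.8582) → (282.5351,38.1216) (closed)

[2] `<path>` regular polygon, #ff8800→score S511 F1799: (177.4767,26.2577) → (179.4624,44.8575) → (194.5774,33.8380) → (177.4767,26.2577) (closed)

[3] `<path>` cubic bezier, #ff8800→score S511 F1799: (245.9318,35.4664) → (216.0845,29.5963) → (163.4171,27.0554) → (116.1245,25.6604) → (102.4013,23.2281)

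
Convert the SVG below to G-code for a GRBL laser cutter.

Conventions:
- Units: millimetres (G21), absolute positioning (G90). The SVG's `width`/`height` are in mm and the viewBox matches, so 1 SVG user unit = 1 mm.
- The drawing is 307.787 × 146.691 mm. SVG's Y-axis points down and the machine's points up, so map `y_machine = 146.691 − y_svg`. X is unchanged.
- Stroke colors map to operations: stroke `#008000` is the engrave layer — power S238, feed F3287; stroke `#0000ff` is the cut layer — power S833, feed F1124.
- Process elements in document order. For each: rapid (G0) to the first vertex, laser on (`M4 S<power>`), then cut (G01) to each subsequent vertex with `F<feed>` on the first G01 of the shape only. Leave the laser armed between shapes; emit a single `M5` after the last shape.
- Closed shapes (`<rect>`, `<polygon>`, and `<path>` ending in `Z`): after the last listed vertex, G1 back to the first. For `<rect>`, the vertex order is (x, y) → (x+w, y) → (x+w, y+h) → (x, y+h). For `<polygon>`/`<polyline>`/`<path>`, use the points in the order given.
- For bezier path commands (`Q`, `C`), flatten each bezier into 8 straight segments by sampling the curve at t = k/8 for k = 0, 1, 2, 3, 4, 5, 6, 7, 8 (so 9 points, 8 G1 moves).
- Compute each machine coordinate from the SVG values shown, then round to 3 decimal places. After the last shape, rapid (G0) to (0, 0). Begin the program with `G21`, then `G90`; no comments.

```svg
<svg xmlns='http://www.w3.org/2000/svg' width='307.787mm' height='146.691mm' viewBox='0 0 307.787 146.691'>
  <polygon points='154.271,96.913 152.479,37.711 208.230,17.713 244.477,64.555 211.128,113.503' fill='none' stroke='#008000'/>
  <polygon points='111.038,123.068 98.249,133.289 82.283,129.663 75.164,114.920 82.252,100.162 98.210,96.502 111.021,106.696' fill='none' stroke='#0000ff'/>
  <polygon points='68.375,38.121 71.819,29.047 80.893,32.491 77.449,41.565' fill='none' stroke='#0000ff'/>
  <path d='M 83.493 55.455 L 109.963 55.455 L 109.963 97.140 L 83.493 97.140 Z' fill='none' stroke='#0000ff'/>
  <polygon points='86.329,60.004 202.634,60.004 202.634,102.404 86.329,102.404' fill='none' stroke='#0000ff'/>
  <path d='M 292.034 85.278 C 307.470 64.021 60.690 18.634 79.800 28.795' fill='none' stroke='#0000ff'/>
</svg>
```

G21
G90
G0 X154.271 Y49.778
M4 S238
G01 X152.479 Y108.980 F3287
G01 X208.230 Y128.978
G01 X244.477 Y82.136
G01 X211.128 Y33.188
G01 X154.271 Y49.778
G0 X111.038 Y23.623
M4 S833
G01 X98.249 Y13.402 F1124
G01 X82.283 Y17.028
G01 X75.164 Y31.771
G01 X82.252 Y46.529
G01 X98.210 Y50.189
G01 X111.021 Y39.995
G01 X111.038 Y23.623
G0 X68.375 Y108.570
M4 S833
G01 X71.819 Y117.644 F1124
G01 X80.893 Y114.200
G01 X77.449 Y105.126
G01 X68.375 Y108.570
G0 X83.493 Y91.236
M4 S833
G01 X109.963 Y91.236 F1124
G01 X109.963 Y49.551
G01 X83.493 Y49.551
G01 X83.493 Y91.236
G0 X86.329 Y86.687
M4 S833
G01 X202.634 Y86.687 F1124
G01 X202.634 Y44.287
G01 X86.329 Y44.287
G01 X86.329 Y86.687
G0 X292.034 Y61.413
M4 S833
G01 X286.563 Y70.360 F1124
G01 X262.697 Y80.635
G01 X226.626 Y91.305
G01 X184.539 Y101.436
G01 X142.624 Y110.095
G01 X107.070 Y116.346
G01 X84.066 Y119.258
G01 X79.800 Y117.896
M5
G0 X0.000 Y0.000

Since the viewBox matches the mm dimensions, user units are millimetres directly. The only transform is the Y-flip y_m = 146.691 − y_svg.

Shape 1 is a regular polygon drawn with `<polygon>`. Its stroke #008000 means engrave at S238, F3287. After flipping Y the toolpath is (154.271,49.778) → (152.479,108.980) → (208.230,128.978) → (244.477,82.136) → (211.128,33.188) → (154.271,49.778), returning to the start.

Shape 2 is a regular polygon drawn with `<polygon>`. Its stroke #0000ff means cut at S833, F1124. After flipping Y the toolpath is (111.038,23.623) → (98.249,13.402) → (82.283,17.028) → (75.164,31.771) → (82.252,46.529) → (98.210,50.189) → (111.021,39.995) → (111.038,23.623), returning to the start.

Shape 3 is a regular polygon drawn with `<polygon>`. Its stroke #0000ff means cut at S833, F1124. After flipping Y the toolpath is (68.375,108.570) → (71.819,117.644) → (80.893,114.200) → (77.449,105.126) → (68.375,108.570), returning to the start.

Shape 4 is a rectangle drawn with `<path>`. Its stroke #0000ff means cut at S833, F1124. After flipping Y the toolpath is (83.493,91.236) → (109.963,91.236) → (109.963,49.551) → (83.493,49.551) → (83.493,91.236), returning to the start.

Shape 5 is a rectangle drawn with `<polygon>`. Its stroke #0000ff means cut at S833, F1124. After flipping Y the toolpath is (86.329,86.687) → (202.634,86.687) → (202.634,44.287) → (86.329,44.287) → (86.329,86.687), returning to the start.

Shape 6 is a cubic bezier drawn with `<path>`. Its stroke #0000ff means cut at S833, F1124. After flipping Y the toolpath is (292.034,61.413) → (286.563,70.360) → (262.697,80.635) → (226.626,91.305) → (184.539,101.436) → (142.624,110.095) → (107.070,116.346) → (84.066,119.258) → (79.800,117.896).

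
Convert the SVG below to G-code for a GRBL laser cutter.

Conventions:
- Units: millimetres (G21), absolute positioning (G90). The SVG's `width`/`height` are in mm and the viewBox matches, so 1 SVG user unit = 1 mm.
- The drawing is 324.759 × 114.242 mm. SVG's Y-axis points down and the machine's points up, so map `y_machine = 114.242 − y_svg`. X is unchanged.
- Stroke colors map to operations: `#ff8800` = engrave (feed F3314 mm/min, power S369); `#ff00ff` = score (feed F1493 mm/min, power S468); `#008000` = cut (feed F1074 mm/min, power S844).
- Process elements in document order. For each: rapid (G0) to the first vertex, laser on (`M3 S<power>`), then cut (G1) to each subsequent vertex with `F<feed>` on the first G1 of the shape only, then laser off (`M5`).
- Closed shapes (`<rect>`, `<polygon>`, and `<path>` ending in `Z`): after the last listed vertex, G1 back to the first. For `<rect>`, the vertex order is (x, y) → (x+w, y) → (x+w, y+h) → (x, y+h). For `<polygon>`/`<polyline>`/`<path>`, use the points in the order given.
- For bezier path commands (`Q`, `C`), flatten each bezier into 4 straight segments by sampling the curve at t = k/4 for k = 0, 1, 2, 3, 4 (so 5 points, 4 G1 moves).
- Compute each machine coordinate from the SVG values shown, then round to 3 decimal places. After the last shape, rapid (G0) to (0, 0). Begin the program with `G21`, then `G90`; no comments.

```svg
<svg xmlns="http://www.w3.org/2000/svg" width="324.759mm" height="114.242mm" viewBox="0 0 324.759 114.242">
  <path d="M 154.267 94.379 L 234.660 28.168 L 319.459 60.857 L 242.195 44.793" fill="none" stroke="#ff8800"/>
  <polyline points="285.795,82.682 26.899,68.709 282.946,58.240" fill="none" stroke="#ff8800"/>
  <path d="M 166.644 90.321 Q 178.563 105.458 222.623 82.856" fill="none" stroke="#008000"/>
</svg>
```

Since the viewBox matches the mm dimensions, user units are millimetres directly. The only transform is the Y-flip y_m = 114.242 − y_svg.

Shape 1 is a open polyline drawn with `<path>`. Its stroke #ff8800 means engrave at S369, F3314. After flipping Y the toolpath is (154.267,19.863) → (234.660,86.074) → (319.459,53.385) → (242.195,69.449).

Shape 2 is a open polyline drawn with `<polyline>`. Its stroke #ff8800 means engrave at S369, F3314. After flipping Y the toolpath is (285.795,31.560) → (26.899,45.533) → (282.946,56.002).

Shape 3 is a quadratic bezier drawn with `<path>`. Its stroke #008000 means cut at S844, F1074. After flipping Y the toolpath is (166.644,23.921) → (174.612,18.711) → (186.598,18.219) → (202.602,22.444) → (222.623,31.386).

G21
G90
G0 X154.267 Y19.863
M3 S369
G1 X234.660 Y86.074 F3314
G1 X319.459 Y53.385
G1 X242.195 Y69.449
M5
G0 X285.795 Y31.560
M3 S369
G1 X26.899 Y45.533 F3314
G1 X282.946 Y56.002
M5
G0 X166.644 Y23.921
M3 S844
G1 X174.612 Y18.711 F1074
G1 X186.598 Y18.219
G1 X202.602 Y22.444
G1 X222.623 Y31.386
M5
G0 X0.000 Y0.000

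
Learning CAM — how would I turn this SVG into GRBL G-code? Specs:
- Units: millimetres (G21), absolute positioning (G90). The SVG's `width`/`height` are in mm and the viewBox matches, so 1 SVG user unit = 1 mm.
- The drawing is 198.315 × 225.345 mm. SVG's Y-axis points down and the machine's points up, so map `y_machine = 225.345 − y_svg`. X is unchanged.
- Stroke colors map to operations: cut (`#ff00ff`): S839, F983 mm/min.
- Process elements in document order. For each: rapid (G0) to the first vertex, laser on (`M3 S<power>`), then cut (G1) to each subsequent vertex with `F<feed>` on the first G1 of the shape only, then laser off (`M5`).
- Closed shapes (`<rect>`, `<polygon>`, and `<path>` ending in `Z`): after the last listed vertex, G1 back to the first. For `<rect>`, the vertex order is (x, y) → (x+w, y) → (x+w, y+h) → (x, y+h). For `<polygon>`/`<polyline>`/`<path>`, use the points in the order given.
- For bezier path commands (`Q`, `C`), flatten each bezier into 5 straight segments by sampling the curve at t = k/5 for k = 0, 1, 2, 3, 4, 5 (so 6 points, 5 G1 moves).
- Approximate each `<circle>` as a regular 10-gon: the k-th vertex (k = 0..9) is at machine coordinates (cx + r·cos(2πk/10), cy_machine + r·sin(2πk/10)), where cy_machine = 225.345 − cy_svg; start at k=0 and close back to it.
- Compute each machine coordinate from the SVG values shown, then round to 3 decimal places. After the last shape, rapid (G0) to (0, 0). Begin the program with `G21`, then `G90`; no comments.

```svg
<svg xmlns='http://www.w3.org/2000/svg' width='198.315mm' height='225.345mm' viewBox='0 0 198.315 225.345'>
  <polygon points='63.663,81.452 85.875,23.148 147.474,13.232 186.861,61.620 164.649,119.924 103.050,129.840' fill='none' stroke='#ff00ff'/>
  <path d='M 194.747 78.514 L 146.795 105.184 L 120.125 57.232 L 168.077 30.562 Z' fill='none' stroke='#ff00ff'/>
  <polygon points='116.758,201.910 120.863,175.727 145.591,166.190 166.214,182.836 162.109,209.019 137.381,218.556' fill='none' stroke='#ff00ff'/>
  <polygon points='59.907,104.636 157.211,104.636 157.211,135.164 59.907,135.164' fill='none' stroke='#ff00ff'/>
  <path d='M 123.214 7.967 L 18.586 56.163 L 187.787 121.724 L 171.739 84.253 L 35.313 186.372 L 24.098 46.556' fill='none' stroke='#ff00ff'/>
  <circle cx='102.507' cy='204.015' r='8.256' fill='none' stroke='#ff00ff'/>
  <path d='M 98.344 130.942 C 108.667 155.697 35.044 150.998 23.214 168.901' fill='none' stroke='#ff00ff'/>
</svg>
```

Since the viewBox matches the mm dimensions, user units are millimetres directly. The only transform is the Y-flip y_m = 225.345 − y_svg.

Shape 1 is a regular polygon drawn with `<polygon>`. Its stroke #ff00ff means cut at S839, F983. After flipping Y the toolpath is (63.663,143.893) → (85.875,202.197) → (147.474,212.113) → (186.861,163.725) → (164.649,105.421) → (103.050,95.505) → (63.663,143.893), returning to the start.

Shape 2 is a regular polygon drawn with `<path>`. Its stroke #ff00ff means cut at S839, F983. After flipping Y the toolpath is (194.747,146.831) → (146.795,120.161) → (120.125,168.113) → (168.077,194.783) → (194.747,146.831), returning to the start.

Shape 3 is a regular polygon drawn with `<polygon>`. Its stroke #ff00ff means cut at S839, F983. After flipping Y the toolpath is (116.758,23.435) → (120.863,49.618) → (145.591,59.155) → (166.214,42.509) → (162.109,16.326) → (137.381,6.789) → (116.758,23.435), returning to the start.

Shape 4 is a rectangle drawn with `<polygon>`. Its stroke #ff00ff means cut at S839, F983. After flipping Y the toolpath is (59.907,120.709) → (157.211,120.709) → (157.211,90.181) → (59.907,90.181) → (59.907,120.709), returning to the start.

Shape 5 is a open polyline drawn with `<path>`. Its stroke #ff00ff means cut at S839, F983. After flipping Y the toolpath is (123.214,217.378) → (18.586,169.182) → (187.787,103.621) → (171.739,141.092) → (35.313,38.973) → (24.098,178.789).

Shape 6 is a circle drawn with `<circle>`. Its stroke #ff00ff means cut at S839, F983. After flipping Y the toolpath is (110.763,21.330) → (109.186,26.183) → (105.058,29.182) → (99.956,29.182) → (95.828,26.183) → (94.251,21.330) → (95.828,16.477) → (99.956,13.478) → (105.058,13.478) → (109.186,16.477) → (110.763,21.330), returning to the start.

Shape 7 is a cubic bezier drawn with `<path>`. Its stroke #ff00ff means cut at S839, F983. After flipping Y the toolpath is (98.344,94.403) → (95.630,82.668) → (79.765,75.503) → (57.743,70.410) → (36.561,64.890) → (23.214,56.444).

G21
G90
G0 X63.663 Y143.893
M3 S839
G1 X85.875 Y202.197 F983
G1 X147.474 Y212.113
G1 X186.861 Y163.725
G1 X164.649 Y105.421
G1 X103.050 Y95.505
G1 X63.663 Y143.893
M5
G0 X194.747 Y146.831
M3 S839
G1 X146.795 Y120.161 F983
G1 X120.125 Y168.113
G1 X168.077 Y194.783
G1 X194.747 Y146.831
M5
G0 X116.758 Y23.435
M3 S839
G1 X120.863 Y49.618 F983
G1 X145.591 Y59.155
G1 X166.214 Y42.509
G1 X162.109 Y16.326
G1 X137.381 Y6.789
G1 X116.758 Y23.435
M5
G0 X59.907 Y120.709
M3 S839
G1 X157.211 Y120.709 F983
G1 X157.211 Y90.181
G1 X59.907 Y90.181
G1 X59.907 Y120.709
M5
G0 X123.214 Y217.378
M3 S839
G1 X18.586 Y169.182 F983
G1 X187.787 Y103.621
G1 X171.739 Y141.092
G1 X35.313 Y38.973
G1 X24.098 Y178.789
M5
G0 X110.763 Y21.330
M3 S839
G1 X109.186 Y26.183 F983
G1 X105.058 Y29.182
G1 X99.956 Y29.182
G1 X95.828 Y26.183
G1 X94.251 Y21.330
G1 X95.828 Y16.477
G1 X99.956 Y13.478
G1 X105.058 Y13.478
G1 X109.186 Y16.477
G1 X110.763 Y21.330
M5
G0 X98.344 Y94.403
M3 S839
G1 X95.630 Y82.668 F983
G1 X79.765 Y75.503
G1 X57.743 Y70.410
G1 X36.561 Y64.890
G1 X23.214 Y56.444
M5
G0 X0.000 Y0.000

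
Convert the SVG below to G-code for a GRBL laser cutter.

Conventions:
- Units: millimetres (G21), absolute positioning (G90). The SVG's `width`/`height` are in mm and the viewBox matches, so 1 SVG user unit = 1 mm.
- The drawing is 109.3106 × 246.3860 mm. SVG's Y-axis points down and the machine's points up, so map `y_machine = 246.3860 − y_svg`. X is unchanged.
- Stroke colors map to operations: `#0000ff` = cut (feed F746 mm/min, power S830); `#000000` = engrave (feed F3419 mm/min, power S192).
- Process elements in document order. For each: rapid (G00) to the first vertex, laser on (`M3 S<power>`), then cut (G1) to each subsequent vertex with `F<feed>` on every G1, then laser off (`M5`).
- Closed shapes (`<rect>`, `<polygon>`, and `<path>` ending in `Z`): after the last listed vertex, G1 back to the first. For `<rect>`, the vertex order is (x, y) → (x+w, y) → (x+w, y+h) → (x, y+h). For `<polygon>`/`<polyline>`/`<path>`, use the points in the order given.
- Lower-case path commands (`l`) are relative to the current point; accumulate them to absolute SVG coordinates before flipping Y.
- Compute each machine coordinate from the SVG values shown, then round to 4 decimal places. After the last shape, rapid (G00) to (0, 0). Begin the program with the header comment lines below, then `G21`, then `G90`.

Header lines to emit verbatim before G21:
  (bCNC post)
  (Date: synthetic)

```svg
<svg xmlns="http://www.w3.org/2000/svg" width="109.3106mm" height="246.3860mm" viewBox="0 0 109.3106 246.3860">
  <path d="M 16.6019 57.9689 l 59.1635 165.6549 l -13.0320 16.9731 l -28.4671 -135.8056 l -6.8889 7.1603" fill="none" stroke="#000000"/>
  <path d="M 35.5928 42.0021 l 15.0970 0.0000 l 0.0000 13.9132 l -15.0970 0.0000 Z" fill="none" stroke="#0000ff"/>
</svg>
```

(bCNC post)
(Date: synthetic)
G21
G90
G00 X16.6019 Y188.4171
M3 S192
G1 X75.7654 Y22.7622 F3419
G1 X62.7334 Y5.7891 F3419
G1 X34.2663 Y141.5947 F3419
G1 X27.3774 Y134.4344 F3419
M5
G00 X35.5928 Y204.3839
M3 S830
G1 X50.6898 Y204.3839 F746
G1 X50.6898 Y190.4707 F746
G1 X35.5928 Y190.4707 F746
G1 X35.5928 Y204.3839 F746
M5
G00 X0.0000 Y0.0000

1 u = 1 mm; y_m = 246.3860 − y.

[1] `<path>` open polyline, #000000→engrave S192 F3419: (16.6019,188.4171) → (75.7654,22.7622) → (62.7334,5.7891) → (34.2663,141.5947) → (27.3774,134.4344)

[2] `<path>` rectangle, #0000ff→cut S830 F746: (35.5928,204.3839) → (50.6898,204.3839) → (50.6898,190.4707) → (35.5928,190.4707) → (35.5928,204.3839) (closed)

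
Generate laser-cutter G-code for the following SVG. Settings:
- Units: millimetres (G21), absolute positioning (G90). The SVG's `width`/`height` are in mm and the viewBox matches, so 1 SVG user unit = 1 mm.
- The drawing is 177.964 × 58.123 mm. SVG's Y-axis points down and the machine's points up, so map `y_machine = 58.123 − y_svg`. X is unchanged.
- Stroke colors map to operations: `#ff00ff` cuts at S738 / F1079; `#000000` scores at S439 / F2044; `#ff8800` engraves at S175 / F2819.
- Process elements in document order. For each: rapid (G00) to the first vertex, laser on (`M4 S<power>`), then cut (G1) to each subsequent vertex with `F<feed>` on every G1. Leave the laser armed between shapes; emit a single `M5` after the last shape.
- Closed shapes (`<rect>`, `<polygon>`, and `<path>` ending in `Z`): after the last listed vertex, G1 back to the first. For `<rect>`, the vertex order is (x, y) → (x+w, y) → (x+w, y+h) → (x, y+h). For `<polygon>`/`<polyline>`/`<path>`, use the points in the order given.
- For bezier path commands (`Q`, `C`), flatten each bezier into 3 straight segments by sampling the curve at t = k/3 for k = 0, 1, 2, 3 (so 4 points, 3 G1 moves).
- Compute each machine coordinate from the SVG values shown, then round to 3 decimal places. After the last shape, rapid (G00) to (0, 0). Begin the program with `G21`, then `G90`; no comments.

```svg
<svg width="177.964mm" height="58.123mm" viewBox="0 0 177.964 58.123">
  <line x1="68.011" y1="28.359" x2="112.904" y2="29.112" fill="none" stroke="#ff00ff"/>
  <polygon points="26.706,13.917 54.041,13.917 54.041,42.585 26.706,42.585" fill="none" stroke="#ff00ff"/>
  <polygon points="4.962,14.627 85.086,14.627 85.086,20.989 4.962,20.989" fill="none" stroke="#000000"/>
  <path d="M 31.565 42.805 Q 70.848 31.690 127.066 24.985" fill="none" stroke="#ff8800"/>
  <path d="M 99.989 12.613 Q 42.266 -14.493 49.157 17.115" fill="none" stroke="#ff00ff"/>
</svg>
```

G21
G90
G00 X68.011 Y29.764
M4 S738
G1 X112.904 Y29.011 F1079
G00 X26.706 Y44.206
M4 S738
G1 X54.041 Y44.206 F1079
G1 X54.041 Y15.538 F1079
G1 X26.706 Y15.538 F1079
G1 X26.706 Y44.206 F1079
G00 X4.962 Y43.496
M4 S439
G1 X85.086 Y43.496 F2044
G1 X85.086 Y37.134 F2044
G1 X4.962 Y37.134 F2044
G1 X4.962 Y43.496 F2044
G00 X31.565 Y15.318
M4 S175
G1 X59.635 Y22.238 F2819
G1 X91.469 Y28.178 F2819
G1 X127.066 Y33.138 F2819
G00 X99.989 Y45.510
M4 S738
G1 X68.686 Y57.057 F1079
G1 X51.742 Y55.556 F1079
G1 X49.157 Y41.008 F1079
M5
G00 X0.000 Y0.000

1 u = 1 mm; y_m = 58.123 − y.

[1] `<line>` line segment, #ff00ff→cut S738 F1079: (68.011,29.764) → (112.904,29.011)

[2] `<polygon>` rectangle, #ff00ff→cut S738 F1079: (26.706,44.206) → (54.041,44.206) → (54.041,15.538) → (26.706,15.538) → (26.706,44.206) (closed)

[3] `<polygon>` rectangle, #000000→score S439 F2044: (4.962,43.496) → (85.086,43.496) → (85.086,37.134) → (4.962,37.134) → (4.962,43.496) (closed)

[4] `<path>` quadratic bezier, #ff8800→engrave S175 F2819: (31.565,15.318) → (59.635,22.238) → (91.469,28.178) → (127.066,33.138)

[5] `<path>` quadratic bezier, #ff00ff→cut S738 F1079: (99.989,45.510) → (68.686,57.057) → (51.742,55.556) → (49.157,41.008)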